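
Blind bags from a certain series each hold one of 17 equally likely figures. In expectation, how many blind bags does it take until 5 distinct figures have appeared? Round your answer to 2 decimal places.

Going from k to k+1 distinct takes a geometric number of blind bags with mean 17/(17-k).
Sum over k = 0,...,4: E = 17/17 + 17/16 + 17/15 + 17/14 + 17/13 = 5.718.

5.72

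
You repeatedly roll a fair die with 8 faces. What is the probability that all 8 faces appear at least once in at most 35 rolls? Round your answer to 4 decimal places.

Let A_i be the event that face i is missing after 35 rolls. By inclusion–exclusion on the A_i,
P(all seen) = Σ_{j=0}^{8} (-1)^j C(8,j)((8-j)/8)^35
= 1.00000 - 0.07471 + 0.00119 - 0.00000 + 0.00000 - 0.00000 + 0.00000 - 0.00000 + 0.00000
= 0.92647.

0.9265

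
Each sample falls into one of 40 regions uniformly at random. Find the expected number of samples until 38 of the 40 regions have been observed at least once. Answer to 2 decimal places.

111.14

Going from k to k+1 distinct takes a geometric number of samples with mean 40/(40-k).
Sum over k = 0,...,37: E = 40/40 + 40/39 + 40/38 + ... + 40/4 + 40/3 = 111.142.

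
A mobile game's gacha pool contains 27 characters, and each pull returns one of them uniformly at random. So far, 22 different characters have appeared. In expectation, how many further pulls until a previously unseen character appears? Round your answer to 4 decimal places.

Each pull yields a new character with probability (27-22)/27 = 5/27, so the wait is geometric with mean 27/5.
E = 27/5 = 5.40000.

5.4000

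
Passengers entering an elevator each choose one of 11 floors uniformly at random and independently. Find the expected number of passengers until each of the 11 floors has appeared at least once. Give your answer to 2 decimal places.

33.22

The wait to go from k to k+1 distinct floors is geometric with mean 11/(11-k).
E[T] = 11/11 + 11/10 + 11/9 + ... + 11/2 + 11/1 = 11·H_{11}.
H_{11} = 3.020, so E[T] = 33.219.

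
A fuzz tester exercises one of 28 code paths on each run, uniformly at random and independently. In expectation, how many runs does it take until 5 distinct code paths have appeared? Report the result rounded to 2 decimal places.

5.40

With k distinct code paths already seen, the next new one arrives after an expected 28/(28-k) runs.
Sum over k = 0,...,4: E = 28/28 + 28/27 + 28/26 + 28/25 + 28/24 = 5.401.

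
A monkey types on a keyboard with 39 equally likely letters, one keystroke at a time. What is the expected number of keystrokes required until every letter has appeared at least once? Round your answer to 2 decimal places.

After k distinct letters have appeared, the next keystroke gives a new one with probability (39-k)/39, so the expected wait for the (k+1)-th is 39/(39-k).
E[T] = 39/39 + 39/38 + 39/37 + ... + 39/2 + 39/1 = 39·H_{39}.
H_{39} = 4.254, so E[T] = 165.888.

165.89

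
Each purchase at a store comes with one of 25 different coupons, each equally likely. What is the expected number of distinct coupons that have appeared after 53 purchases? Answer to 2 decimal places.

For each coupon, P(seen in 53 purchases) = 1 - (24/25)^53 = 0.885.
By linearity of expectation, E[distinct seen] = 25·(1 - (24/25)^53) = 22.127.

22.13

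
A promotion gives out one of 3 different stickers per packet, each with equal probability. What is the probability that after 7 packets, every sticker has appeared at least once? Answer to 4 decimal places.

0.8258

Let A_i be the event that sticker i is missing after 7 packets. By inclusion–exclusion on the A_i,
P(all seen) = Σ_{j=0}^{3} (-1)^j C(3,j)((3-j)/3)^7
= 1.00000 - 0.17558 + 0.00137 - 0.00000
= 0.82579.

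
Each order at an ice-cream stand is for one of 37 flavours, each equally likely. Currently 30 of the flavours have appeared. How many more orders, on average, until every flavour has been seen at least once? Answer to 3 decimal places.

The wait to go from k to k+1 distinct flavours is geometric with mean 37/(37-k).
Sum over k = 30,...,36: E = 37/7 + 37/6 + 37/5 + ... + 37/2 + 37/1 = 95.9357.

95.936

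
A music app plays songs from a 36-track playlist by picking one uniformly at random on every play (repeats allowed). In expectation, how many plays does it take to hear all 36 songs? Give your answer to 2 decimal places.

After k distinct songs have appeared, the next play gives a new one with probability (36-k)/36, so the expected wait for the (k+1)-th is 36/(36-k).
E[T] = 36/36 + 36/35 + 36/34 + ... + 36/2 + 36/1 = 36·H_{36}.
H_{36} = 4.175, so E[T] = 150.284.

150.28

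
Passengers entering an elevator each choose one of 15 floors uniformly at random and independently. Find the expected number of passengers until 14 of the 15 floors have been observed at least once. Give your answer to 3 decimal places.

34.773

With k distinct floors already seen, the next new one arrives after an expected 15/(15-k) passengers.
Sum over k = 0,...,13: E = 15/15 + 15/14 + 15/13 + ... + 15/3 + 15/2 = 34.7734.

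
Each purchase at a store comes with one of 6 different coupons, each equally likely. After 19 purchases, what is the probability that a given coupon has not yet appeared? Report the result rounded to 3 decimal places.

Each purchase misses the fixed coupon with probability (6-1)/6 = 5/6, independently.
P(still missing after 19) = (5/6)^19 = 0.0313.

0.031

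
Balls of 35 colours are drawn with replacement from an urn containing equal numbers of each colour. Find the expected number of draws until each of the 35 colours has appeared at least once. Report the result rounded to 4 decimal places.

The wait to go from k to k+1 distinct colours is geometric with mean 35/(35-k).
E[T] = 35/35 + 35/34 + 35/33 + ... + 35/2 + 35/1 = 35·H_{35}.
H_{35} = 4.14678, so E[T] = 145.13735.

145.1373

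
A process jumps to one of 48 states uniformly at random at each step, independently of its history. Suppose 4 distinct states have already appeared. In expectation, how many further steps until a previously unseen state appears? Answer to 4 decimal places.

1.0909

The number of steps until the next new state is geometric with success probability 44/48, so its mean is 48/44.
E = 48/44 = 1.09091.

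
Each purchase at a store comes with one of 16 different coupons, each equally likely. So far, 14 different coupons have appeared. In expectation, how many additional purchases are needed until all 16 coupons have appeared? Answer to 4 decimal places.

From k distinct to k+1 distinct takes on average 16/(16-k) purchases.
Sum over k = 14,...,15: E = 16/2 + 16/1 = 24.00000.

24.0000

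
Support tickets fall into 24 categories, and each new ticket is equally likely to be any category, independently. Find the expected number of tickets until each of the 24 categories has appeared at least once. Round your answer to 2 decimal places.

90.62

Split into phases: going from k distinct to k+1 distinct takes on average 24/(24-k) tickets.
E[T] = 24/24 + 24/23 + 24/22 + ... + 24/2 + 24/1 = 24·H_{24}.
H_{24} = 3.776, so E[T] = 90.623.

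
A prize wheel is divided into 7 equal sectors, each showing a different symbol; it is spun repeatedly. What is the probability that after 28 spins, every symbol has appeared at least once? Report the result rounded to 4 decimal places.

By inclusion–exclusion over which symbols are missing,
P(all seen) = Σ_{j=0}^{7} (-1)^j C(7,j)((7-j)/7)^28
= 1.00000 - 0.09345 + 0.00170 - 0.00001 + 0.00000 - 0.00000 + 0.00000 - 0.00000
= 0.90824.

0.9082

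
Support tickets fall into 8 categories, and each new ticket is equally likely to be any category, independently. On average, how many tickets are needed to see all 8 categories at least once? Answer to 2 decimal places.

21.74

After k distinct categories have appeared, the next ticket gives a new one with probability (8-k)/8, so the expected wait for the (k+1)-th is 8/(8-k).
E[T] = 8/8 + 8/7 + 8/6 + ... + 8/2 + 8/1 = 8·H_{8}.
H_{8} = 2.718, so E[T] = 21.743.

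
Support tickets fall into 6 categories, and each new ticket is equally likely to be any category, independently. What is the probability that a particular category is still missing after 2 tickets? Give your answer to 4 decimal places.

Each ticket misses the fixed category with probability (6-1)/6 = 5/6, independently.
P(still missing after 2) = (5/6)^2 = 0.69444.

0.6944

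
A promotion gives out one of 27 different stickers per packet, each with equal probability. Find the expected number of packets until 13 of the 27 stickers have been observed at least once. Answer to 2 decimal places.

With k distinct stickers already seen, the next new one arrives after an expected 27/(27-k) packets.
Sum over k = 0,...,12: E = 27/27 + 27/26 + 27/25 + ... + 27/16 + 27/15 = 17.277.

17.28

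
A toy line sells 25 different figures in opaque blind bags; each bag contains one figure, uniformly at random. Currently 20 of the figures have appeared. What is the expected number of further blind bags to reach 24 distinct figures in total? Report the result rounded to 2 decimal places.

The wait to go from k to k+1 distinct figures is geometric with mean 25/(25-k).
Sum over k = 20,...,23: E = 25/5 + 25/4 + 25/3 + 25/2 = 32.083.

32.08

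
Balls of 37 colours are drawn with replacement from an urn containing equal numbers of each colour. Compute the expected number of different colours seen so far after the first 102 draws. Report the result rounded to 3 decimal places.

For each colour, P(seen in 102 draws) = 1 - (36/37)^102 = 0.9389.
By linearity of expectation, E[distinct seen] = 37·(1 - (36/37)^102) = 34.7381.

34.738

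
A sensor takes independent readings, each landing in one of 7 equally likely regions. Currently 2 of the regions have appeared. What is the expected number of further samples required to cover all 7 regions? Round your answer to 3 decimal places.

15.983

The wait to go from k to k+1 distinct regions is geometric with mean 7/(7-k).
Sum over k = 2,...,6: E = 7/5 + 7/4 + 7/3 + 7/2 + 7/1 = 15.9833.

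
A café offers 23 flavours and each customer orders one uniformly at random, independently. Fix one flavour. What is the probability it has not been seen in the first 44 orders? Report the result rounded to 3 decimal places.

0.141

On each order the fixed flavour fails to appear with probability 22/23.
P(still missing after 44) = (22/23)^44 = 0.1414.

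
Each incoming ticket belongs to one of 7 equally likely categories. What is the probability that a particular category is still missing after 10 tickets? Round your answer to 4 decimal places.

0.2141

On each ticket the fixed category fails to appear with probability 6/7.
P(still missing after 10) = (6/7)^10 = 0.21406.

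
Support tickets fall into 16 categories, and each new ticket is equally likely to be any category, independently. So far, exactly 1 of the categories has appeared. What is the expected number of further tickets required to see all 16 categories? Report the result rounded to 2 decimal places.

53.09

From k distinct to k+1 distinct takes on average 16/(16-k) tickets.
Sum over k = 1,...,15: E = 16/15 + 16/14 + 16/13 + ... + 16/2 + 16/1 = 53.092.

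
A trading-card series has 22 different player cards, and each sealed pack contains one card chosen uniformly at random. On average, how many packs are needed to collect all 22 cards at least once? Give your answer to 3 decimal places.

81.198

The wait to go from k to k+1 distinct cards is geometric with mean 22/(22-k).
E[T] = 22/22 + 22/21 + 22/20 + ... + 22/2 + 22/1 = 22·H_{22}.
H_{22} = 3.6908, so E[T] = 81.1979.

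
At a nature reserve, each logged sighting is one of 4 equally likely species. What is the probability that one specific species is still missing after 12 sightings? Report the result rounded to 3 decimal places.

0.032

Each sighting misses the fixed species with probability (4-1)/4 = 3/4, independently.
P(still missing after 12) = (3/4)^12 = 0.0317.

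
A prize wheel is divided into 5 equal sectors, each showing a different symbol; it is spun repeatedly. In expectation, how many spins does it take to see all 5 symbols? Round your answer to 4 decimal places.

The wait to go from k to k+1 distinct symbols is geometric with mean 5/(5-k).
E[T] = 5/5 + 5/4 + 5/3 + 5/2 + 5/1 = 5·H_{5}.
H_{5} = 2.28333, so E[T] = 11.41667.

11.4167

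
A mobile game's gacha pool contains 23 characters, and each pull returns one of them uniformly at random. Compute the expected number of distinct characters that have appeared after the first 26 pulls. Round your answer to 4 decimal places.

15.7591

For each character, P(seen in 26 pulls) = 1 - (22/23)^26 = 0.68518.
By linearity of expectation, E[distinct seen] = 23·(1 - (22/23)^26) = 15.75908.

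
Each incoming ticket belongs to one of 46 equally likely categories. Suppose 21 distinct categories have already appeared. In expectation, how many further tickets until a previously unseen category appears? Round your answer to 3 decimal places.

1.840

Each ticket yields a new category with probability (46-21)/46 = 25/46, so the wait is geometric with mean 46/25.
E = 46/25 = 1.8400.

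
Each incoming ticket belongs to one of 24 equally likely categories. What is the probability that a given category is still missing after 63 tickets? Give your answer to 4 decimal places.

Each ticket misses the fixed category with probability (24-1)/24 = 23/24, independently.
P(still missing after 63) = (23/24)^63 = 0.06848.

0.0685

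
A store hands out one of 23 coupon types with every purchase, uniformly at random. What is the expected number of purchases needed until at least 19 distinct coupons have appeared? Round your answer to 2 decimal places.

37.97

Going from k to k+1 distinct takes a geometric number of purchases with mean 23/(23-k).
Sum over k = 0,...,18: E = 23/23 + 23/22 + 23/21 + ... + 23/6 + 23/5 = 37.972.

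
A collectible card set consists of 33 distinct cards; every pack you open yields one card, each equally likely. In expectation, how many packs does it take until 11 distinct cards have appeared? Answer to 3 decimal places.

13.134

With k distinct cards already seen, the next new one arrives after an expected 33/(33-k) packs.
Sum over k = 0,...,10: E = 33/33 + 33/32 + 33/31 + ... + 33/24 + 33/23 = 13.1335.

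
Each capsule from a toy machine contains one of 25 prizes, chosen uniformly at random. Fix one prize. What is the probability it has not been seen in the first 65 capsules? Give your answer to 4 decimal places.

Each capsule misses the fixed prize with probability (25-1)/25 = 24/25, independently.
P(still missing after 65) = (24/25)^65 = 0.07041.

0.0704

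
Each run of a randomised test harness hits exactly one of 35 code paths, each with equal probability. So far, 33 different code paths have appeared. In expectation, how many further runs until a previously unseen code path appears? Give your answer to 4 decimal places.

17.5000

The number of runs until the next new code path is geometric with success probability 2/35, so its mean is 35/2.
E = 35/2 = 17.50000.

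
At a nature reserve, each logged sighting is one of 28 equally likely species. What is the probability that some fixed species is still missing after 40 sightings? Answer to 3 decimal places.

0.233

Each sighting misses the fixed species with probability (28-1)/28 = 27/28, independently.
P(still missing after 40) = (27/28)^40 = 0.2335.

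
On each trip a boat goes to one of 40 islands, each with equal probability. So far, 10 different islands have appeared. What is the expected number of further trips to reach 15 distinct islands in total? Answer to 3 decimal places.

7.161

With k distinct islands already seen, the next new one takes an expected 40/(40-k) trips.
Sum over k = 10,...,14: E = 40/30 + 40/29 + 40/28 + 40/27 + 40/26 = 7.1612.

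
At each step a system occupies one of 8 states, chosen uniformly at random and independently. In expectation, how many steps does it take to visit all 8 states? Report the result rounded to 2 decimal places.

After k distinct states have appeared, the next step gives a new one with probability (8-k)/8, so the expected wait for the (k+1)-th is 8/(8-k).
E[T] = 8/8 + 8/7 + 8/6 + ... + 8/2 + 8/1 = 8·H_{8}.
H_{8} = 2.718, so E[T] = 21.743.

21.74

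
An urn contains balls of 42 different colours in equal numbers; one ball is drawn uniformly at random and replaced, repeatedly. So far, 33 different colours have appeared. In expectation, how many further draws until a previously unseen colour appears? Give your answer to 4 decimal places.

The number of draws until the next new colour is geometric with success probability 9/42, so its mean is 42/9.
E = 42/9 = 4.66667.

4.6667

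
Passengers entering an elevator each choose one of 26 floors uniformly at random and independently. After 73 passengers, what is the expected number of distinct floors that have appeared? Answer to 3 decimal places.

For each floor, P(seen in 73 passengers) = 1 - (25/26)^73 = 0.9429.
By linearity of expectation, E[distinct seen] = 26·(1 - (25/26)^73) = 24.5156.

24.516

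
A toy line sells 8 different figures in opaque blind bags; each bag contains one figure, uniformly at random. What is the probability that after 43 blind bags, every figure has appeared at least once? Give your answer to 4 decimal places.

0.9744

By inclusion–exclusion over which figures are missing,
P(all seen) = Σ_{j=0}^{8} (-1)^j C(8,j)((8-j)/8)^43
= 1.00000 - 0.02567 + 0.00012 - 0.00000 + 0.00000 - 0.00000 + 0.00000 - 0.00000 + 0.00000
= 0.97445.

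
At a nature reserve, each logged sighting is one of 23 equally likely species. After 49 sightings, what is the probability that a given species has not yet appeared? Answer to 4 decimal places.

0.1133

Each sighting misses the fixed species with probability (23-1)/23 = 22/23, independently.
P(still missing after 49) = (22/23)^49 = 0.11325.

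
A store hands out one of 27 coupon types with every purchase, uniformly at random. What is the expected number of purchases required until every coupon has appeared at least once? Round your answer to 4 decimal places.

105.0693

Split into phases: going from k distinct to k+1 distinct takes on average 27/(27-k) purchases.
E[T] = 27/27 + 27/26 + 27/25 + ... + 27/2 + 27/1 = 27·H_{27}.
H_{27} = 3.89146, so E[T] = 105.06933.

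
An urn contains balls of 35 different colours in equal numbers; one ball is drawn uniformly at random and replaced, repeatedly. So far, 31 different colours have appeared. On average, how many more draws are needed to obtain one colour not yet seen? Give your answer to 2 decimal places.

Each draw yields a new colour with probability (35-31)/35 = 4/35, so the wait is geometric with mean 35/4.
E = 35/4 = 8.750.

8.75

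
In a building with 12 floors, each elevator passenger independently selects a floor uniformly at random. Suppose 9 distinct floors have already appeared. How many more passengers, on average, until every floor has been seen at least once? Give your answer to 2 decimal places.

22.00

The wait to go from k to k+1 distinct floors is geometric with mean 12/(12-k).
Sum over k = 9,...,11: E = 12/3 + 12/2 + 12/1 = 22.000.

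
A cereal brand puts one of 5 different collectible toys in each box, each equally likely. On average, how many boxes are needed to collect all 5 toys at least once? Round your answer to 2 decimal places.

The wait to go from k to k+1 distinct toys is geometric with mean 5/(5-k).
E[T] = 5/5 + 5/4 + 5/3 + 5/2 + 5/1 = 5·H_{5}.
H_{5} = 2.283, so E[T] = 11.417.

11.42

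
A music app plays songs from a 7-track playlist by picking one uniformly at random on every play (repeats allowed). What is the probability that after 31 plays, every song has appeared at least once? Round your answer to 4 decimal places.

By inclusion–exclusion over which songs are missing,
P(all seen) = Σ_{j=0}^{7} (-1)^j C(7,j)((7-j)/7)^31
= 1.00000 - 0.05885 + 0.00062 - 0.00000 + 0.00000 - 0.00000 + 0.00000 - 0.00000
= 0.94177.

0.9418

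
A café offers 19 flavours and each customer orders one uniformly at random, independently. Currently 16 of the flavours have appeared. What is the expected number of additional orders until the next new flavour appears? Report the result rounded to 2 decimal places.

The number of orders until the next new flavour is geometric with success probability 3/19, so its mean is 19/3.
E = 19/3 = 6.333.

6.33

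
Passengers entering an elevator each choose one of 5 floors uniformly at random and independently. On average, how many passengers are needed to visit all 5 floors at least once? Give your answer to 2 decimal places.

Split into phases: going from k distinct to k+1 distinct takes on average 5/(5-k) passengers.
E[T] = 5/5 + 5/4 + 5/3 + 5/2 + 5/1 = 5·H_{5}.
H_{5} = 2.283, so E[T] = 11.417.

11.42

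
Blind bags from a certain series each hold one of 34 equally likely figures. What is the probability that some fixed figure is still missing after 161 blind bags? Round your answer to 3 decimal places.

0.008

On each blind bag the fixed figure fails to appear with probability 33/34.
P(still missing after 161) = (33/34)^161 = 0.0082.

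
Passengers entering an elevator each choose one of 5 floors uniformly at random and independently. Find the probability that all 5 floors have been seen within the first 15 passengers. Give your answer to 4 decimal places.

0.8288

Let A_i be the event that floor i is missing after 15 passengers. By inclusion–exclusion on the A_i,
P(all seen) = Σ_{j=0}^{5} (-1)^j C(5,j)((5-j)/5)^15
= 1.00000 - 0.17592 + 0.00470 - 0.00001 + 0.00000 - 0.00000
= 0.82877.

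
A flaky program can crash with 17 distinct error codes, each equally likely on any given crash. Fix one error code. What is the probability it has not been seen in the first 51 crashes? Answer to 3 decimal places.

0.045

Each crash misses the fixed error code with probability (17-1)/17 = 16/17, independently.
P(still missing after 51) = (16/17)^51 = 0.0454.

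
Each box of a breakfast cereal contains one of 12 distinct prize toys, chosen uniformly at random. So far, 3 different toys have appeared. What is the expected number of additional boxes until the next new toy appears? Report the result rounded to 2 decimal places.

The number of boxes until the next new toy is geometric with success probability 9/12, so its mean is 12/9.
E = 12/9 = 1.333.

1.33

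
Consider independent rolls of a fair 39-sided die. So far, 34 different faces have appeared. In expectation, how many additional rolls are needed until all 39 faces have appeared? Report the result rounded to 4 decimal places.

With k distinct faces already seen, the next new one takes an expected 39/(39-k) rolls.
Sum over k = 34,...,38: E = 39/5 + 39/4 + 39/3 + 39/2 + 39/1 = 89.05000.

89.0500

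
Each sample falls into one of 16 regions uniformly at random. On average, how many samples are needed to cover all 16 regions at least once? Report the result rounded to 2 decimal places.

54.09

After k distinct regions have appeared, the next sample gives a new one with probability (16-k)/16, so the expected wait for the (k+1)-th is 16/(16-k).
E[T] = 16/16 + 16/15 + 16/14 + ... + 16/2 + 16/1 = 16·H_{16}.
H_{16} = 3.381, so E[T] = 54.092.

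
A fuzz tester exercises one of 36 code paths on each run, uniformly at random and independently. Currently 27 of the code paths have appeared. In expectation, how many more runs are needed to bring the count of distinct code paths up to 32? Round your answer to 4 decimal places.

26.8429

From k distinct to k+1 distinct takes on average 36/(36-k) runs.
Sum over k = 27,...,31: E = 36/9 + 36/8 + 36/7 + 36/6 + 36/5 = 26.84286.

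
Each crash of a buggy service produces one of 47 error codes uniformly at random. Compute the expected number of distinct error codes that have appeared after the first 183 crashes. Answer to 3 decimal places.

For each error code, P(seen in 183 crashes) = 1 - (46/47)^183 = 0.9805.
By linearity of expectation, E[distinct seen] = 47·(1 - (46/47)^183) = 46.0819.

46.082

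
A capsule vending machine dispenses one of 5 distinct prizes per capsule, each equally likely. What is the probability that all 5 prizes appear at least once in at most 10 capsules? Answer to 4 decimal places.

0.5225

By inclusion–exclusion over which prizes are missing,
P(all seen) = Σ_{j=0}^{5} (-1)^j C(5,j)((5-j)/5)^10
= 1.00000 - 0.53687 + 0.06047 - 0.00105 + 0.00000 - 0.00000
= 0.52255.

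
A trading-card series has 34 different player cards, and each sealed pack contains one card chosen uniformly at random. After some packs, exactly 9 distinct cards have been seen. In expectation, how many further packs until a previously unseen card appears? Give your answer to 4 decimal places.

1.3600

The number of packs until the next new card is geometric with success probability 25/34, so its mean is 34/25.
E = 34/25 = 1.36000.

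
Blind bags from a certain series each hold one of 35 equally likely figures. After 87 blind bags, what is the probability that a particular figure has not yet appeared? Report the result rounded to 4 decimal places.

0.0803

On each blind bag the fixed figure fails to appear with probability 34/35.
P(still missing after 87) = (34/35)^87 = 0.08031.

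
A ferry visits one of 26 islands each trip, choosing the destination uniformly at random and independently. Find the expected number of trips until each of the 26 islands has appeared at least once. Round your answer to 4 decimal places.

100.2149

Split into phases: going from k distinct to k+1 distinct takes on average 26/(26-k) trips.
E[T] = 26/26 + 26/25 + 26/24 + ... + 26/2 + 26/1 = 26·H_{26}.
H_{26} = 3.85442, so E[T] = 100.21491.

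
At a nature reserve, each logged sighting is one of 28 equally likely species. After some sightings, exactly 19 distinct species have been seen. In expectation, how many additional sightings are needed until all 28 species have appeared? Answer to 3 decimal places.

With k distinct species already seen, the next new one takes an expected 28/(28-k) sightings.
Sum over k = 19,...,27: E = 28/9 + 28/8 + 28/7 + ... + 28/2 + 28/1 = 79.2111.

79.211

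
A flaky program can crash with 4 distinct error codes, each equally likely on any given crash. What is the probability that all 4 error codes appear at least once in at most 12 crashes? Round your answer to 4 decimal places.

By inclusion–exclusion over which error codes are missing,
P(all seen) = Σ_{j=0}^{4} (-1)^j C(4,j)((4-j)/4)^12
= 1.00000 - 0.12671 + 0.00146 - 0.00000 + 0.00000
= 0.87476.

0.8748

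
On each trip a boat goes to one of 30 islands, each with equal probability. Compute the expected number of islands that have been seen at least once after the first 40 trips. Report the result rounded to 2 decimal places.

22.27

For each island, P(seen in 40 trips) = 1 - (29/30)^40 = 0.742.
By linearity of expectation, E[distinct seen] = 30·(1 - (29/30)^40) = 22.270.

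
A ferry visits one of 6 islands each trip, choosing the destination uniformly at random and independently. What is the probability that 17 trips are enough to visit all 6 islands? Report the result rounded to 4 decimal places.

0.7446

By inclusion–exclusion over which islands are missing,
P(all seen) = Σ_{j=0}^{6} (-1)^j C(6,j)((6-j)/6)^17
= 1.00000 - 0.27044 + 0.01522 - 0.00015 + 0.00000 - 0.00000 + 0.00000
= 0.74463.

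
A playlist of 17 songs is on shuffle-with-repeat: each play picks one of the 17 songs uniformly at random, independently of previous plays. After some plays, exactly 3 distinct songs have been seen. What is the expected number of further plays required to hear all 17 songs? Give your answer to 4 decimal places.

The wait to go from k to k+1 distinct songs is geometric with mean 17/(17-k).
Sum over k = 3,...,16: E = 17/14 + 17/13 + 17/12 + ... + 17/2 + 17/1 = 55.27656.

55.2766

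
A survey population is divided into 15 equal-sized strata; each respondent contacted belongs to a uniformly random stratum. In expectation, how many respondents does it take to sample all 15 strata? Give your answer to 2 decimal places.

The wait to go from k to k+1 distinct strata is geometric with mean 15/(15-k).
E[T] = 15/15 + 15/14 + 15/13 + ... + 15/2 + 15/1 = 15·H_{15}.
H_{15} = 3.318, so E[T] = 49.773.

49.77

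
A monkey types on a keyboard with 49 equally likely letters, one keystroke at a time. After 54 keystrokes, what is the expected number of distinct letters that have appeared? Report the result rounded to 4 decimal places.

For each letter, P(seen in 54 keystrokes) = 1 - (48/49)^54 = 0.67157.
By linearity of expectation, E[distinct seen] = 49·(1 - (48/49)^54) = 32.90709.

32.9071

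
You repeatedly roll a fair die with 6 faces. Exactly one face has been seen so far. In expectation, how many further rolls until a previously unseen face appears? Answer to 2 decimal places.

1.20

The number of rolls until the next new face is geometric with success probability 5/6, so its mean is 6/5.
E = 6/5 = 1.200.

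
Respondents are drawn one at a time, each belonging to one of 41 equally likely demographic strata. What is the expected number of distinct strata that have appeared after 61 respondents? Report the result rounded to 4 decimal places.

For each stratum, P(seen in 61 respondents) = 1 - (40/41)^61 = 0.77826.
By linearity of expectation, E[distinct seen] = 41·(1 - (40/41)^61) = 31.90866.

31.9087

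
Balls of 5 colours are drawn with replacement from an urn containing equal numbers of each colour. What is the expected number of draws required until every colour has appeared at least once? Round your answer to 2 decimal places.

Split into phases: going from k distinct to k+1 distinct takes on average 5/(5-k) draws.
E[T] = 5/5 + 5/4 + 5/3 + 5/2 + 5/1 = 5·H_{5}.
H_{5} = 2.283, so E[T] = 11.417.

11.42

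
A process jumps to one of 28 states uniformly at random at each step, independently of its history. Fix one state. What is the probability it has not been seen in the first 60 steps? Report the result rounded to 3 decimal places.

0.113

On each step the fixed state fails to appear with probability 27/28.
P(still missing after 60) = (27/28)^60 = 0.1128.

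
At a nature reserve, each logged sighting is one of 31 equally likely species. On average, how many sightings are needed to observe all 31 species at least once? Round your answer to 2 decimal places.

Split into phases: going from k distinct to k+1 distinct takes on average 31/(31-k) sightings.
E[T] = 31/31 + 31/30 + 31/29 + ... + 31/2 + 31/1 = 31·H_{31}.
H_{31} = 4.027, so E[T] = 124.845.

124.84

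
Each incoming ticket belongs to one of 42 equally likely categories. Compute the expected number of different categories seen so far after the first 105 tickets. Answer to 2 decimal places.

38.66

For each category, P(seen in 105 tickets) = 1 - (41/42)^105 = 0.920.
By linearity of expectation, E[distinct seen] = 42·(1 - (41/42)^105) = 38.655.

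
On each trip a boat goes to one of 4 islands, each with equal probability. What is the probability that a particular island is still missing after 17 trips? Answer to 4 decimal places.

On each trip the fixed island fails to appear with probability 3/4.
P(still missing after 17) = (3/4)^17 = 0.00752.

0.0075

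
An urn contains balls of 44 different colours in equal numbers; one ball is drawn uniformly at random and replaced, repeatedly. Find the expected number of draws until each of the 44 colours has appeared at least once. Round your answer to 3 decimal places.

192.400

After k distinct colours have appeared, the next draw gives a new one with probability (44-k)/44, so the expected wait for the (k+1)-th is 44/(44-k).
E[T] = 44/44 + 44/43 + 44/42 + ... + 44/2 + 44/1 = 44·H_{44}.
H_{44} = 4.3727, so E[T] = 192.3999.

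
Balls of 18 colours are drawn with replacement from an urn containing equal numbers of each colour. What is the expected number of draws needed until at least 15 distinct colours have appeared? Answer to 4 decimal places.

With k distinct colours already seen, the next new one arrives after an expected 18/(18-k) draws.
Sum over k = 0,...,14: E = 18/18 + 18/17 + 18/16 + ... + 18/5 + 18/4 = 29.91195.

29.9119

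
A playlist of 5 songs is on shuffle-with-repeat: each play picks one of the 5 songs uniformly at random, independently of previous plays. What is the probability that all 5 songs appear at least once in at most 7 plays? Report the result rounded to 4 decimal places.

By inclusion–exclusion over which songs are missing,
P(all seen) = Σ_{j=0}^{5} (-1)^j C(5,j)((5-j)/5)^7
= 1.00000 - 1.04858 + 0.27994 - 0.01638 + 0.00006 - 0.00000
= 0.21504.

0.2150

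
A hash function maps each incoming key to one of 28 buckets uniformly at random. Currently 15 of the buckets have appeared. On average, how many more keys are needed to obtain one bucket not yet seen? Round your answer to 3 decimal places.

The number of keys until the next new bucket is geometric with success probability 13/28, so its mean is 28/13.
E = 28/13 = 2.1538.

2.154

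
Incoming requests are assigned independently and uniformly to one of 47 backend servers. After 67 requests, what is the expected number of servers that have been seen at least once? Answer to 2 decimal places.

35.87

For each server, P(seen in 67 requests) = 1 - (46/47)^67 = 0.763.
By linearity of expectation, E[distinct seen] = 47·(1 - (46/47)^67) = 35.875.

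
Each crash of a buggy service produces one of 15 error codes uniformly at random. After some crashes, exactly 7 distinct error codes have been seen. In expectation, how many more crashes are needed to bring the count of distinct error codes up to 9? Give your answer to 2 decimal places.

4.02

The wait to go from k to k+1 distinct error codes is geometric with mean 15/(15-k).
Sum over k = 7,...,8: E = 15/8 + 15/7 = 4.018.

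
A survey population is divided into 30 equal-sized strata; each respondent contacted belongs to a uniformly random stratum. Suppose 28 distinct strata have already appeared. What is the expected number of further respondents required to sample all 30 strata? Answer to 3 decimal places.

45.000

The wait to go from k to k+1 distinct strata is geometric with mean 30/(30-k).
Sum over k = 28,...,29: E = 30/2 + 30/1 = 45.0000.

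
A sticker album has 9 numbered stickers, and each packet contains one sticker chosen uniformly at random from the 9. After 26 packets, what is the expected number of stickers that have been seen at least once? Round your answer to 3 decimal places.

For each sticker, P(seen in 26 packets) = 1 - (8/9)^26 = 0.9532.
By linearity of expectation, E[distinct seen] = 9·(1 - (8/9)^26) = 8.5790.

8.579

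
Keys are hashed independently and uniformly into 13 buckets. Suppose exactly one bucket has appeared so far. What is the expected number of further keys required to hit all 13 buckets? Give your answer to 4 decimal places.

With k distinct buckets already seen, the next new one takes an expected 13/(13-k) keys.
Sum over k = 1,...,12: E = 13/12 + 13/11 + 13/10 + ... + 13/2 + 13/1 = 40.34174.

40.3417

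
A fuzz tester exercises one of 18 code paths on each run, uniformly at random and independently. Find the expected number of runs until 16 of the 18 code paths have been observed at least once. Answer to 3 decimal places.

35.912

With k distinct code paths already seen, the next new one arrives after an expected 18/(18-k) runs.
Sum over k = 0,...,15: E = 18/18 + 18/17 + 18/16 + ... + 18/4 + 18/3 = 35.9119.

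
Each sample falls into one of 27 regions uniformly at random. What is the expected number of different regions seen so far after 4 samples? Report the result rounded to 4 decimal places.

For each region, P(seen in 4 samples) = 1 - (26/27)^4 = 0.14012.
By linearity of expectation, E[distinct seen] = 27·(1 - (26/27)^4) = 3.78321.

3.7832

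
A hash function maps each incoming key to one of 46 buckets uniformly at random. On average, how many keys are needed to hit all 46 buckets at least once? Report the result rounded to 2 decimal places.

Split into phases: going from k distinct to k+1 distinct takes on average 46/(46-k) keys.
E[T] = 46/46 + 46/45 + 46/44 + ... + 46/2 + 46/1 = 46·H_{46}.
H_{46} = 4.417, so E[T] = 203.168.

203.17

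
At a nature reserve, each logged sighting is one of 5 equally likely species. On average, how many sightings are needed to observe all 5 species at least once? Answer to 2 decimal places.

The wait to go from k to k+1 distinct species is geometric with mean 5/(5-k).
E[T] = 5/5 + 5/4 + 5/3 + 5/2 + 5/1 = 5·H_{5}.
H_{5} = 2.283, so E[T] = 11.417.

11.42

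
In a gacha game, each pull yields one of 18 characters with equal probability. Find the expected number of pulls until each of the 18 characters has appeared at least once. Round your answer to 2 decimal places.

62.91

Split into phases: going from k distinct to k+1 distinct takes on average 18/(18-k) pulls.
E[T] = 18/18 + 18/17 + 18/16 + ... + 18/2 + 18/1 = 18·H_{18}.
H_{18} = 3.495, so E[T] = 62.912.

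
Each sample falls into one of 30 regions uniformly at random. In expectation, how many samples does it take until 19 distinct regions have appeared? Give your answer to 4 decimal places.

29.2533

Going from k to k+1 distinct takes a geometric number of samples with mean 30/(30-k).
Sum over k = 0,...,18: E = 30/30 + 30/29 + 30/28 + ... + 30/13 + 30/12 = 29.25329.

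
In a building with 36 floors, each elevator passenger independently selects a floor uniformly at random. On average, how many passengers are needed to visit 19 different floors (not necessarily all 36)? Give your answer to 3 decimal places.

26.460

Going from k to k+1 distinct takes a geometric number of passengers with mean 36/(36-k).
Sum over k = 0,...,18: E = 36/36 + 36/35 + 36/34 + ... + 36/19 + 36/18 = 26.4602.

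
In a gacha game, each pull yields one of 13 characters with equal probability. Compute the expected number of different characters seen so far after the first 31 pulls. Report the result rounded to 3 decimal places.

11.913

For each character, P(seen in 31 pulls) = 1 - (12/13)^31 = 0.9164.
By linearity of expectation, E[distinct seen] = 13·(1 - (12/13)^31) = 11.9128.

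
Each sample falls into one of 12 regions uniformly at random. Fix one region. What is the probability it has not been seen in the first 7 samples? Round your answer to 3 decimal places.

Each sample misses the fixed region with probability (12-1)/12 = 11/12, independently.
P(still missing after 7) = (11/12)^7 = 0.5439.

0.544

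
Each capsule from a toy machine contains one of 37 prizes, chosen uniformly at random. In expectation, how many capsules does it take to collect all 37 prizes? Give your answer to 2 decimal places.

The wait to go from k to k+1 distinct prizes is geometric with mean 37/(37-k).
E[T] = 37/37 + 37/36 + 37/35 + ... + 37/2 + 37/1 = 37·H_{37}.
H_{37} = 4.202, so E[T] = 155.459.

155.46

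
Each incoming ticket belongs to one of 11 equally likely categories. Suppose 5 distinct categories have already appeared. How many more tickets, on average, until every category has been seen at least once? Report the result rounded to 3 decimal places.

26.950

From k distinct to k+1 distinct takes on average 11/(11-k) tickets.
Sum over k = 5,...,10: E = 11/6 + 11/5 + 11/4 + 11/3 + 11/2 + 11/1 = 26.9500.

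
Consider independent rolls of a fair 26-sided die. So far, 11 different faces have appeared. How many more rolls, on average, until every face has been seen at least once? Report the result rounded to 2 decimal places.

With k distinct faces already seen, the next new one takes an expected 26/(26-k) rolls.
Sum over k = 11,...,25: E = 26/15 + 26/14 + 26/13 + ... + 26/2 + 26/1 = 86.274.

86.27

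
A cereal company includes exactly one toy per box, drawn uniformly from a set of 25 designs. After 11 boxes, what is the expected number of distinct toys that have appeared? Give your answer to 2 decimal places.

For each toy, P(seen in 11 boxes) = 1 - (24/25)^11 = 0.362.
By linearity of expectation, E[distinct seen] = 25·(1 - (24/25)^11) = 9.044.

9.04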